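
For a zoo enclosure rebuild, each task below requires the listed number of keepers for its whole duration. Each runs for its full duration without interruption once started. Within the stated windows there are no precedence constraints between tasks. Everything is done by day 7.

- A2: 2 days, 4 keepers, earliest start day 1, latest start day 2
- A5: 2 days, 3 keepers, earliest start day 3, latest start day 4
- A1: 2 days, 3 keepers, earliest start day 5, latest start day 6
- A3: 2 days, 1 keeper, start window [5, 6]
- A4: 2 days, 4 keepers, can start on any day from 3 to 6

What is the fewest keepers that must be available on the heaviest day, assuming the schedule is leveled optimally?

Schedule A2@1, A5@3, A1@5, A3@5, A4@3: d1:4  d2:4  d3:7  d4:7  d5:4  d6:4  d7:0 — peak 7.

7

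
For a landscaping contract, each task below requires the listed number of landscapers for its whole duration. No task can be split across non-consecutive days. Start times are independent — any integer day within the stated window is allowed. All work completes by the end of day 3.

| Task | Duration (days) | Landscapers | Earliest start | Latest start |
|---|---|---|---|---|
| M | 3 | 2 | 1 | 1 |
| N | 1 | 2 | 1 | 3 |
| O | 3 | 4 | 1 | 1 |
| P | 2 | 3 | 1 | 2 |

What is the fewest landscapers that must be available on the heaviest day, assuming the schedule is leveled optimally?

9

Early-start (M@1, N@1, O@1, P@1) gives peak 11: d1:11  d2:9  d3:6.
Shift P→2.
Schedule M@1, N@1, O@1, P@2: d1:8  d2:9  d3:9 — peak 9.
Total landscaper-days = 26 over 3 days ⇒ peak ≥ ⌈26/3⌉ = 9, so 9 is optimal.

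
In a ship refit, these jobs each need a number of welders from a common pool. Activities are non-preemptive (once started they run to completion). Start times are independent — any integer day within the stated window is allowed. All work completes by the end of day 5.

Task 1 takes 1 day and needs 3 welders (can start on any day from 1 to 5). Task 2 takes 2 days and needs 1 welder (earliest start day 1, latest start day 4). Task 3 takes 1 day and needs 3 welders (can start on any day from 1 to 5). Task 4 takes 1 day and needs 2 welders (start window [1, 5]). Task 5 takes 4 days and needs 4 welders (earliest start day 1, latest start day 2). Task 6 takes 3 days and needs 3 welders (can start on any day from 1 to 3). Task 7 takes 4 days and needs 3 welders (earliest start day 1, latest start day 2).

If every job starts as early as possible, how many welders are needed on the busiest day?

Early-start schedule: Task 1@1, Task 2@1, Task 3@1, Task 4@1, Task 5@1, Task 6@1, Task 7@1.
Load per day: day 1: 19, day 2: 11, day 3: 10, day 4: 7, day 5: 0.
Peak is 19.

19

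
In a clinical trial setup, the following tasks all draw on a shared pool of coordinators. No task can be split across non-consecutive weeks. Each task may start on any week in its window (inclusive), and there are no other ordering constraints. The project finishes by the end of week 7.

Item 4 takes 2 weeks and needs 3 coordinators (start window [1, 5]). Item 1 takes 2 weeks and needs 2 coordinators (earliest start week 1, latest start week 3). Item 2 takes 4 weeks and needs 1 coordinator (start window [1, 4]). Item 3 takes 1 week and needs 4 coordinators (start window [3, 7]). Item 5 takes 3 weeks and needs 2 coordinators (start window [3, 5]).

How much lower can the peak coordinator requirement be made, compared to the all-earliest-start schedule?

Early-start peak: w1:6  w2:6  w3:7  w4:3  w5:2  w6:0  w7:0 ⇒ 7.
Leveled (Item 4@1, Item 1@1, Item 2@3, Item 3@3, Item 5@4): w1:5  w2:5  w3:5  w4:3  w5:3  w6:3  w7:0 ⇒ 5.
Reduction 7 − 5 = 2.

2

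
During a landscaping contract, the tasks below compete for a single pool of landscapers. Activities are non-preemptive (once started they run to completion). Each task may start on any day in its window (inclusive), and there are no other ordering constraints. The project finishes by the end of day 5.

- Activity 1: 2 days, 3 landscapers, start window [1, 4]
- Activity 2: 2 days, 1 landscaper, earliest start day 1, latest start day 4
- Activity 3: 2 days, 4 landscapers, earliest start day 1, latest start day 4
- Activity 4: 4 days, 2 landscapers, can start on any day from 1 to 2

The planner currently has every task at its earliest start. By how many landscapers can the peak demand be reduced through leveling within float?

4

Early-start peak: d1:10  d2:10  d3:2  d4:2  d5:0 ⇒ 10.
Leveled (Activity 1@1, Activity 2@1, Activity 3@3, Activity 4@1): d1:6  d2:6  d3:6  d4:6  d5:0 ⇒ 6.
Reduction 10 − 6 = 4.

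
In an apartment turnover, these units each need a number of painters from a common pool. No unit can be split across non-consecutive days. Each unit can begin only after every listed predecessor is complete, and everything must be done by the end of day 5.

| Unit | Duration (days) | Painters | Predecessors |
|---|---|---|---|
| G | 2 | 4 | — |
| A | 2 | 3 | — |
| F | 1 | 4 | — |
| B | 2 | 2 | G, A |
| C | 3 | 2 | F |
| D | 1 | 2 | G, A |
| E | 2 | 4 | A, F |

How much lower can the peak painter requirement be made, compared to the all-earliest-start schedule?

Early-start peak: d1:11  d2:9  d3:10  d4:8  d5:0 ⇒ 11.
Leveled (G@1, A@2, F@1, B@4, C@2, D@5, E@4): d1:8  d2:9  d3:5  d4:8  d5:8 ⇒ 9.
Reduction 11 − 9 = 2.

2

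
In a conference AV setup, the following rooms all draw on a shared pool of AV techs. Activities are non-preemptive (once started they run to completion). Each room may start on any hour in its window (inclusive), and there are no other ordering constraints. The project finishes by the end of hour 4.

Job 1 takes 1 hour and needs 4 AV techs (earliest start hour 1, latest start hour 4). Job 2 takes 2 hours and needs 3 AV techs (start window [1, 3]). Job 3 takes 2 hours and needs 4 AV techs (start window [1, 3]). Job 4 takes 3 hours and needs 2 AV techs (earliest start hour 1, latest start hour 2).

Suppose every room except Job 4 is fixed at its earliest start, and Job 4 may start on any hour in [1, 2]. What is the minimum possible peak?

Job 4@1: h1:13  h2:9  h3:2  h4:0 → peak 13
Job 4@2: h1:11  h2:9  h3:2  h4:2 → peak 11
Best is Job 4@2, peak 11.

11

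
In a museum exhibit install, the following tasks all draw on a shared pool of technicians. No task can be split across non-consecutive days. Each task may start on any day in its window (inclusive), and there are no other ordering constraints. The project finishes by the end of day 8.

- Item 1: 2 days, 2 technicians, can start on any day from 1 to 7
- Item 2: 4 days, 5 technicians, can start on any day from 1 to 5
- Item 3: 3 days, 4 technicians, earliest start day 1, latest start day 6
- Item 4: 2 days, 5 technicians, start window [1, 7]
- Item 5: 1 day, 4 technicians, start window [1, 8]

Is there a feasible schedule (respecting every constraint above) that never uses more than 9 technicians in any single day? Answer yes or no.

Schedule Item 1@1, Item 2@1, Item 3@3, Item 4@5, Item 5@6: d1:7  d2:7  d3:9  d4:9  d5:9  d6:9  d7:0  d8:0 — peak 9 ≤ 9.

yes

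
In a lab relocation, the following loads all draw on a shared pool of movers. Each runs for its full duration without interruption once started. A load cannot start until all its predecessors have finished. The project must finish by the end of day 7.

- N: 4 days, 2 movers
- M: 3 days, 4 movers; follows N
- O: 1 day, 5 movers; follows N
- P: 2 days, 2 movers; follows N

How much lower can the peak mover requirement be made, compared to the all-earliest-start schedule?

Early-start peak: d1:2  d2:2  d3:2  d4:2  d5:11  d6:6  d7:4 ⇒ 11.
Leveled (N@1, M@5, O@5, P@6): d1:2  d2:2  d3:2  d4:2  d5:9  d6:6  d7:6 ⇒ 9.
Reduction 11 − 9 = 2.

2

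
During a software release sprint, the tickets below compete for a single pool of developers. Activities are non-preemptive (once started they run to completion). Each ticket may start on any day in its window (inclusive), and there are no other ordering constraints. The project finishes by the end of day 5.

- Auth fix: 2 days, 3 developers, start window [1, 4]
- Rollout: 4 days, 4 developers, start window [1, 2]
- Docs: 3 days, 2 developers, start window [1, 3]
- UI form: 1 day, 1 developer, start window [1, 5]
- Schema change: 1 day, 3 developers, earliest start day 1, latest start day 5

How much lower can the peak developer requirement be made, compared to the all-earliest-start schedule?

6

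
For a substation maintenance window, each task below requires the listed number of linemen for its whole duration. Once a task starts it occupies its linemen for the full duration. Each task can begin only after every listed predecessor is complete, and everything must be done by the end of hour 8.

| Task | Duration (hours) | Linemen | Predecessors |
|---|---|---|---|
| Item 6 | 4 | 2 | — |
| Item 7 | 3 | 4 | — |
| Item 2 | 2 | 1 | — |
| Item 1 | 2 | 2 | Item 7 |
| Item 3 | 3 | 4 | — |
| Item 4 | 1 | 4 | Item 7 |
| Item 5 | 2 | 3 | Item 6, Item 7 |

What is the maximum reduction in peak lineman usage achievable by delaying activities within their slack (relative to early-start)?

4

Early-start peak: h1:11  h2:11  h3:10  h4:8  h5:5  h6:3  h7:0  h8:0 ⇒ 11.
Leveled (Item 6@1, Item 7@1, Item 2@1, Item 1@4, Item 3@5, Item 4@8, Item 5@6): h1:7  h2:7  h3:6  h4:4  h5:6  h6:7  h7:7  h8:4 ⇒ 7.
Reduction 11 − 7 = 4.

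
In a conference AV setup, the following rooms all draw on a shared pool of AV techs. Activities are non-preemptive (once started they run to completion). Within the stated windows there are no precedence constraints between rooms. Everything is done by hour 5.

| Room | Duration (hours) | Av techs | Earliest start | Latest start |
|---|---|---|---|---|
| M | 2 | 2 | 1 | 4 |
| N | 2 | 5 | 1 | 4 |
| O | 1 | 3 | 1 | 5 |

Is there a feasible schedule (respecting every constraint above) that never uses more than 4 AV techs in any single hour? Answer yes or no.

The minimum achievable peak is 5; 4 < 5, so no feasible schedule stays within the cap.

no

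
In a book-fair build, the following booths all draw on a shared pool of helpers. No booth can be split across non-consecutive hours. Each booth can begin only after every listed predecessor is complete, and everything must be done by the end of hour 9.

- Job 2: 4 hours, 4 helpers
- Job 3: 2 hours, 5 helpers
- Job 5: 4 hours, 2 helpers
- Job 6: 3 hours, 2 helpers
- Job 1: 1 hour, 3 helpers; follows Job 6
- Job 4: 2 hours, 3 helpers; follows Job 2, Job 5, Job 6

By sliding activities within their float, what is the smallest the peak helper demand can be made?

Early-start (Job 2@1, Job 3@1, Job 5@1, Job 6@1, Job 1@4, Job 4@5) gives peak 13: h1:13  h2:13  h3:8  h4:9  h5:3  h6:3  h7:0  h8:0  h9:0.
Shift Job 3→5, Job 6→5, Job 1→8, Job 4→8.
Schedule Job 2@1, Job 3@5, Job 5@1, Job 6@5, Job 1@8, Job 4@8: h1:6  h2:6  h3:6  h4:6  h5:7  h6:7  h7:2  h8:6  h9:3 — peak 7.

7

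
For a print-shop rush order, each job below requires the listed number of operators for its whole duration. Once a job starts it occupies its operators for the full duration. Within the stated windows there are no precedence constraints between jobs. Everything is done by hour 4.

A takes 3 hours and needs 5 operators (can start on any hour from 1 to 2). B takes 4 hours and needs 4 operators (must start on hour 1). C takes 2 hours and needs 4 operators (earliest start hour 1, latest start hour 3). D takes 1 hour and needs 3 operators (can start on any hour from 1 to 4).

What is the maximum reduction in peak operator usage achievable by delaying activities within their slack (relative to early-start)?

3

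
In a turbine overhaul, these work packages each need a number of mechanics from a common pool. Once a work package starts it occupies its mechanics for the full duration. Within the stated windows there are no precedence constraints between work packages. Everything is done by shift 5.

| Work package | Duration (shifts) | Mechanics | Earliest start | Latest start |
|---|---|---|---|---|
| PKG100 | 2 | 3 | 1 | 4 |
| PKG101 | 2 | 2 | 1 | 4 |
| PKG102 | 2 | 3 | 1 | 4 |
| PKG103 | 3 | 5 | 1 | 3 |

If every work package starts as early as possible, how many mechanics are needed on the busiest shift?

Early-start schedule: PKG100@1, PKG101@1, PKG102@1, PKG103@1.
Load per shift: shift 1: 13, shift 2: 13, shift 3: 5, shift 4: 0, shift 5: 0.
Peak is 13.

13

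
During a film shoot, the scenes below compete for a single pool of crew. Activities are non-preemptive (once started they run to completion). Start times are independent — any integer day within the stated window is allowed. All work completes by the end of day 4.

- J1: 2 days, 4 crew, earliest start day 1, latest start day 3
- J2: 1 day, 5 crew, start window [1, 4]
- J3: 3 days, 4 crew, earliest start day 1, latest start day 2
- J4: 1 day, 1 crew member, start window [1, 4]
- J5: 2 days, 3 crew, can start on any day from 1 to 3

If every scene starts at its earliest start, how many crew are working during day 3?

4

At early start, day 3 has: J3.
Demand: 4 = 4.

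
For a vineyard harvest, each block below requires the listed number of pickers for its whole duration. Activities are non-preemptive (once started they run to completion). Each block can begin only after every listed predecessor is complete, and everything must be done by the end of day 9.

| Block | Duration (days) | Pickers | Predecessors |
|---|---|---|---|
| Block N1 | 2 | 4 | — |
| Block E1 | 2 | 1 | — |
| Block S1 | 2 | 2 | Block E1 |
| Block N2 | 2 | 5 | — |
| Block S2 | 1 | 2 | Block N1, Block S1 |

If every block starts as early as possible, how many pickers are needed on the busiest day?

Early-start schedule: Block N1@1, Block E1@1, Block S1@3, Block N2@1, Block S2@5.
Load per day: day 1: 10, day 2: 10, day 3: 2, day 4: 2, day 5: 2, day 6: 0, day 7: 0, day 8: 0, day 9: 0.
Peak is 10.

10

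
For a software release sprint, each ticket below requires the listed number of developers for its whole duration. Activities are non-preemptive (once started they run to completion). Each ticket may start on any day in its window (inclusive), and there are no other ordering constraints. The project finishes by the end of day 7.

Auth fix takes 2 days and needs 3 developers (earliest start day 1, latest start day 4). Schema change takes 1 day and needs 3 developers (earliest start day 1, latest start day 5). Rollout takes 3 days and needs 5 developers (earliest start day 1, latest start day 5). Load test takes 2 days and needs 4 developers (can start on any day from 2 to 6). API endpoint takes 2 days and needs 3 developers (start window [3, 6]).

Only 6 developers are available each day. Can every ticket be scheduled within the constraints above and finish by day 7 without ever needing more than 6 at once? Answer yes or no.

The minimum achievable peak is 7; 6 < 7, so no feasible schedule stays within the cap.

no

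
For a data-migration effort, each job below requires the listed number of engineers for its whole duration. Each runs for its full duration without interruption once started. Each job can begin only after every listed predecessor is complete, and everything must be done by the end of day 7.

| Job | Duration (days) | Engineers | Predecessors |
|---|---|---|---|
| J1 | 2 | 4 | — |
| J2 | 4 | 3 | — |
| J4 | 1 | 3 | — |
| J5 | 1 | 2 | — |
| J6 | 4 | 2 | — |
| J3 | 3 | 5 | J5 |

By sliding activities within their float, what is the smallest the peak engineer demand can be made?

7

Early-start (J1@1, J2@1, J4@1, J5@1, J6@1, J3@2) gives peak 14: d1:14  d2:14  d3:10  d4:10  d5:0  d6:0  d7:0.
Shift J4→3, J5→4, J6→4, J3→5.
Schedule J1@1, J2@1, J4@3, J5@4, J6@4, J3@5: d1:7  d2:7  d3:6  d4:7  d5:7  d6:7  d7:7 — peak 7.
Total engineer-days = 48 over 7 days ⇒ peak ≥ ⌈48/7⌉ = 7, so 7 is optimal.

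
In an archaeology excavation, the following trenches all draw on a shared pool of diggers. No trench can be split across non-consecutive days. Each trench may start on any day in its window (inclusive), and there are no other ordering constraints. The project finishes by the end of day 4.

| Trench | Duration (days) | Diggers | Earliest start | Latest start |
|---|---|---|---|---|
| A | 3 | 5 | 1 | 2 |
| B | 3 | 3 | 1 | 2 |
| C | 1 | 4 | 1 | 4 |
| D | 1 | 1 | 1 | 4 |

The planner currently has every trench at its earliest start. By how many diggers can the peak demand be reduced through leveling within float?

5

Early-start peak: d1:13  d2:8  d3:8  d4:0 ⇒ 13.
Leveled (A@1, B@1, C@4, D@4): d1:8  d2:8  d3:8  d4:5 ⇒ 8.
Reduction 13 − 8 = 5.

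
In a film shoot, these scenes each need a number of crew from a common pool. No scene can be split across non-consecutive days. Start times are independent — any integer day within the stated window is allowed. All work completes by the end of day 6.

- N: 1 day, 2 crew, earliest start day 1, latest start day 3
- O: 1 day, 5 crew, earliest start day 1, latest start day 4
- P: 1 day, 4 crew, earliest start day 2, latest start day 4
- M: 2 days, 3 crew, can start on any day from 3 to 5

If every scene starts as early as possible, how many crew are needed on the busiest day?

Early-start schedule: N@1, O@1, P@2, M@3.
Load per day: day 1: 7, day 2: 4, day 3: 3, day 4: 3, day 5: 0, day 6: 0.
Peak is 7.

7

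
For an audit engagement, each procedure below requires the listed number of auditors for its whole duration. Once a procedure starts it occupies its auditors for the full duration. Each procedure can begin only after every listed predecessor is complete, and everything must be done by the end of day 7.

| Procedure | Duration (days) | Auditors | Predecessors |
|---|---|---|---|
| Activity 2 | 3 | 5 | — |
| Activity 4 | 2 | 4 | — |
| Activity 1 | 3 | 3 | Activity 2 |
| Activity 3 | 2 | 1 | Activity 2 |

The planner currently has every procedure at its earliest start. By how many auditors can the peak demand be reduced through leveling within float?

Early-start peak: d1:9  d2:9  d3:5  d4:4  d5:4  d6:3  d7:0 ⇒ 9.
Leveled (Activity 2@1, Activity 4@4, Activity 1@4, Activity 3@6): d1:5  d2:5  d3:5  d4:7  d5:7  d6:4  d7:1 ⇒ 7.
Reduction 9 − 7 = 2.

2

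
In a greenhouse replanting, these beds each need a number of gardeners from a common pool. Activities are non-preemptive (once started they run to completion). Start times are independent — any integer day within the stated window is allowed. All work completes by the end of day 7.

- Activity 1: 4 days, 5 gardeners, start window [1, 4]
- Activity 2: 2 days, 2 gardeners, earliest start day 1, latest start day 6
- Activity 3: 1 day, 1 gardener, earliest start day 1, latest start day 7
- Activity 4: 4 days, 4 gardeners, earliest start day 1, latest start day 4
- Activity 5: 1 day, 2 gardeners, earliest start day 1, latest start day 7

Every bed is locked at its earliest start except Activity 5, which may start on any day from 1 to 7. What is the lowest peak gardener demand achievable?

12

Activity 5@1: d1:14  d2:11  d3:9  d4:9  d5:0  d6:0  d7:0 → peak 14
Activity 5@2: d1:12  d2:13  d3:9  d4:9  d5:0  d6:0  d7:0 → peak 13
Activity 5@3: d1:12  d2:11  d3:11  d4:9  d5:0  d6:0  d7:0 → peak 12
Activity 5@4: d1:12  d2:11  d3:9  d4:11  d5:0  d6:0  d7:0 → peak 12
Activity 5@5: d1:12  d2:11  d3:9  d4:9  d5:2  d6:0  d7:0 → peak 12
Activity 5@6: d1:12  d2:11  d3:9  d4:9  d5:0  d6:2  d7:0 → peak 12
Activity 5@7: d1:12  d2:11  d3:9  d4:9  d5:0  d6:0  d7:2 → peak 12
Best is Activity 5@3, peak 12.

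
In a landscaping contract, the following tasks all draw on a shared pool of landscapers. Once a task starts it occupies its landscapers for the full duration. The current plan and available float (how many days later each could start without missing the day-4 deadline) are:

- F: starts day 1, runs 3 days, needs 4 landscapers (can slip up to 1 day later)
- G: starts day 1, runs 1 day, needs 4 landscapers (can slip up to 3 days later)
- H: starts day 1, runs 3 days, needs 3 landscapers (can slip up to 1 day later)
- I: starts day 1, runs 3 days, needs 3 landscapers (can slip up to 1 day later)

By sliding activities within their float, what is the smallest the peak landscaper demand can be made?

10

Early-start (F@1, G@1, H@1, I@1) gives peak 14: d1:14  d2:10  d3:10  d4:0.
Shift H→2, I→2.
Schedule F@1, G@1, H@2, I@2: d1:8  d2:10  d3:10  d4:6 — peak 10.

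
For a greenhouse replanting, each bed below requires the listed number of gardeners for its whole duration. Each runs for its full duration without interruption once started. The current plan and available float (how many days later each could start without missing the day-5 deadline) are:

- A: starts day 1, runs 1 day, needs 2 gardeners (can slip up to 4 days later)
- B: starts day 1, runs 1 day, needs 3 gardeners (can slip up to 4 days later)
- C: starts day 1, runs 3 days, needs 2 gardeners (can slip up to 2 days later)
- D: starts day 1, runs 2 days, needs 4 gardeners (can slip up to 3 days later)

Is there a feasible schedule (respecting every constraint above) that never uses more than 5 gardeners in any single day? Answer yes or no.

yes

Schedule A@1, B@2, C@1, D@4: d1:4  d2:5  d3:2  d4:4  d5:4 — peak 5 ≤ 5.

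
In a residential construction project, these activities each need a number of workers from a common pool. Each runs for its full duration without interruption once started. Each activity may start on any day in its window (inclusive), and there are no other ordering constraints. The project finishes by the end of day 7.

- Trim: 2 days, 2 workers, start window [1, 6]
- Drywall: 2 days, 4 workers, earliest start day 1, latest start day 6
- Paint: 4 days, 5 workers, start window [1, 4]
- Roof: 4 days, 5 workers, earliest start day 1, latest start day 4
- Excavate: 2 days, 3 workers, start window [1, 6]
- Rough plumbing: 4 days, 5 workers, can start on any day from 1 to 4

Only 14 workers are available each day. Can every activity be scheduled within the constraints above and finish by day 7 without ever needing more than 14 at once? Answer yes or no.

no

The minimum achievable peak is 15; 14 < 15, so no feasible schedule stays within the cap.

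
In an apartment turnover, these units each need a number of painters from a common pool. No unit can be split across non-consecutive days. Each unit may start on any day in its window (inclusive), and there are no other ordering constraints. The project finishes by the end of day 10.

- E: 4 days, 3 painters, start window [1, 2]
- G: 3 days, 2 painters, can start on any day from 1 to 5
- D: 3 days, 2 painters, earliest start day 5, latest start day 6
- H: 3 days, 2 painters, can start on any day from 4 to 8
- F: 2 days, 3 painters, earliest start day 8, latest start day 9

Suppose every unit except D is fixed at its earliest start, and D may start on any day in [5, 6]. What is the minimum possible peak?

5

D@5: d1:5  d2:5  d3:5  d4:5  d5:4  d6:4  d7:2  d8:3  d9:3  d10:0 → peak 5
D@6: d1:5  d2:5  d3:5  d4:5  d5:2  d6:4  d7:2  d8:5  d9:3  d10:0 → peak 5
Best is D@5, peak 5.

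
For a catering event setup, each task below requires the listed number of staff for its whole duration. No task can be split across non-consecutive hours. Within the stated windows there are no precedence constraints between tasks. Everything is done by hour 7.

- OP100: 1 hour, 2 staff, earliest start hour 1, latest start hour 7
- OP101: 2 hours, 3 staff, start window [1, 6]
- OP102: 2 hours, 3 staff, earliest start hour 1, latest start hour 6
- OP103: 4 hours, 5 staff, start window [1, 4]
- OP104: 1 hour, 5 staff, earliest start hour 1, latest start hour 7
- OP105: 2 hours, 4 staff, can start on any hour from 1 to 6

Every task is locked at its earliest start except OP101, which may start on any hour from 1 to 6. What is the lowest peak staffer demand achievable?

OP101@1: h1:22  h2:15  h3:5  h4:5  h5:0  h6:0  h7:0 → peak 22
OP101@2: h1:19  h2:15  h3:8  h4:5  h5:0  h6:0  h7:0 → peak 19
OP101@3: h1:19  h2:12  h3:8  h4:8  h5:0  h6:0  h7:0 → peak 19
OP101@4: h1:19  h2:12  h3:5  h4:8  h5:3  h6:0  h7:0 → peak 19
OP101@5: h1:19  h2:12  h3:5  h4:5  h5:3  h6:3  h7:0 → peak 19
OP101@6: h1:19  h2:12  h3:5  h4:5  h5:0  h6:3  h7:3 → peak 19
Best is OP101@2, peak 19.

19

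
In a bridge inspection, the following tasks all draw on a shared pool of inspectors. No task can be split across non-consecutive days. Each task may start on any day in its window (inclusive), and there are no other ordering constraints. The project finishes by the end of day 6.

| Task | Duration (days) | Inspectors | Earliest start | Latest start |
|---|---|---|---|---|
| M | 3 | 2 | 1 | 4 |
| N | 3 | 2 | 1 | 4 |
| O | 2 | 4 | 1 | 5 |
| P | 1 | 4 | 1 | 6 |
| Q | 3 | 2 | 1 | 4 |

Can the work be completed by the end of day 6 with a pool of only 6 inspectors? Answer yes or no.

Schedule M@1, N@1, O@4, P@6, Q@1: d1:6  d2:6  d3:6  d4:4  d5:4  d6:4 — peak 6 ≤ 6.

yes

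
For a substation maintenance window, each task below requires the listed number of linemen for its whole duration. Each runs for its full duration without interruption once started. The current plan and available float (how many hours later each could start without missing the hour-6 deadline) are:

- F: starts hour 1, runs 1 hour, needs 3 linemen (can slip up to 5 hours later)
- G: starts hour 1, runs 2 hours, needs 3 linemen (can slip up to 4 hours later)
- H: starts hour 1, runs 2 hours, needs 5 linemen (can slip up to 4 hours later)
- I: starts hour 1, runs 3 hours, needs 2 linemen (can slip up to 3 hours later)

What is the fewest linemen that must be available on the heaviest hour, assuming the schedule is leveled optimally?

Early-start (F@1, G@1, H@1, I@1) gives peak 13: h1:13  h2:10  h3:2  h4:0  h5:0  h6:0.
Shift G→2, H→4.
Schedule F@1, G@2, H@4, I@1: h1:5  h2:5  h3:5  h4:5  h5:5  h6:0 — peak 5.
Total lineman-hours = 25 over 6 hours ⇒ peak ≥ ⌈25/6⌉ = 5, so 5 is optimal.

5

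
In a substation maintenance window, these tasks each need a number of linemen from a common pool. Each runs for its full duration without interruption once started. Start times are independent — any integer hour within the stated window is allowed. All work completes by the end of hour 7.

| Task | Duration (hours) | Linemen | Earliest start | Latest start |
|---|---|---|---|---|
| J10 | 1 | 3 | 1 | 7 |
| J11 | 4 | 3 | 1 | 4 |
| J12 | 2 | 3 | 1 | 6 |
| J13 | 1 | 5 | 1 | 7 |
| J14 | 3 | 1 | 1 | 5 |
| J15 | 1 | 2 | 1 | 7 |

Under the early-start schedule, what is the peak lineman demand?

17

Early-start schedule: J10@1, J11@1, J12@1, J13@1, J14@1, J15@1.
Load per hour: hour 1: 17, hour 2: 7, hour 3: 4, hour 4: 3, hour 5: 0, hour 6: 0, hour 7: 0.
Peak is 17.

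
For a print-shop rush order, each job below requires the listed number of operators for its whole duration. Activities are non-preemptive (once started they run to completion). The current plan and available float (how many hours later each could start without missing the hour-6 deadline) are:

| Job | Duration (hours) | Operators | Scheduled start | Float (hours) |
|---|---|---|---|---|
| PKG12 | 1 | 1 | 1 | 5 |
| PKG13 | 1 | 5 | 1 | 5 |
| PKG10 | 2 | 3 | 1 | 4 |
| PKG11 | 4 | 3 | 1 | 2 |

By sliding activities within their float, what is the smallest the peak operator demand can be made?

Early-start (PKG12@1, PKG13@1, PKG10@1, PKG11@1) gives peak 12: h1:12  h2:6  h3:3  h4:3  h5:0  h6:0.
Shift PKG10→2, PKG11→2.
Schedule PKG12@1, PKG13@1, PKG10@2, PKG11@2: h1:6  h2:6  h3:6  h4:3  h5:3  h6:0 — peak 6.

6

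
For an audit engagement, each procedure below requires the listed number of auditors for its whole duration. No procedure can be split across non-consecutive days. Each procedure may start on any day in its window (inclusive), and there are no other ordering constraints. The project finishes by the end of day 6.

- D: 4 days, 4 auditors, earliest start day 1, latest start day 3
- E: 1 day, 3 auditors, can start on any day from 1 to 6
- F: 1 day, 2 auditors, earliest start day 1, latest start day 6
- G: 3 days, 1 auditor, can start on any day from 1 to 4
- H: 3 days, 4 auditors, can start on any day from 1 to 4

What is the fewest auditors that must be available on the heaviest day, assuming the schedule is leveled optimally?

Early-start (D@1, E@1, F@1, G@1, H@1) gives peak 14: d1:14  d2:9  d3:9  d4:4  d5:0  d6:0.
Shift F→2, H→4.
Schedule D@1, E@1, F@2, G@1, H@4: d1:8  d2:7  d3:5  d4:8  d5:4  d6:4 — peak 8.

8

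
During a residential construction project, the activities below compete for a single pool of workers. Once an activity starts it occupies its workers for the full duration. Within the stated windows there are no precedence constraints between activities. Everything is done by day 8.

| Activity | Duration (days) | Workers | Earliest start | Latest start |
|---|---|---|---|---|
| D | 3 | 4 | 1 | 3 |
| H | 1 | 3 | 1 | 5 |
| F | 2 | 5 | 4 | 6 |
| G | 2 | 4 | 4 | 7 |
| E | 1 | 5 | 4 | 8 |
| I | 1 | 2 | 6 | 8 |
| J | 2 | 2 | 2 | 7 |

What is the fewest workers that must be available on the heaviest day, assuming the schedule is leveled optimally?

7

Early-start (D@1, H@1, F@4, G@4, E@4, I@6, J@2) gives peak 14: d1:7  d2:6  d3:6  d4:14  d5:9  d6:2  d7:0  d8:0.
Shift G→6, E→8.
Schedule D@1, H@1, F@4, G@6, E@8, I@6, J@2: d1:7  d2:6  d3:6  d4:5  d5:5  d6:6  d7:4  d8:5 — peak 7.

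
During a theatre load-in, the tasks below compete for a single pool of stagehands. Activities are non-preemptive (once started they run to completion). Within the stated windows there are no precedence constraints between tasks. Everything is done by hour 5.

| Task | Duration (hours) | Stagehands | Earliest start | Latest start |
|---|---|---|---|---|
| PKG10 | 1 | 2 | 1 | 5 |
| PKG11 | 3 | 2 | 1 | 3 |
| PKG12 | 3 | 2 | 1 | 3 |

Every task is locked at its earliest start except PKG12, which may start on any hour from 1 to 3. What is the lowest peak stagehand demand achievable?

PKG12@1: h1:6  h2:4  h3:4  h4:0  h5:0 → peak 6
PKG12@2: h1:4  h2:4  h3:4  h4:2  h5:0 → peak 4
PKG12@3: h1:4  h2:2  h3:4  h4:2  h5:2 → peak 4
Best is PKG12@2, peak 4.

4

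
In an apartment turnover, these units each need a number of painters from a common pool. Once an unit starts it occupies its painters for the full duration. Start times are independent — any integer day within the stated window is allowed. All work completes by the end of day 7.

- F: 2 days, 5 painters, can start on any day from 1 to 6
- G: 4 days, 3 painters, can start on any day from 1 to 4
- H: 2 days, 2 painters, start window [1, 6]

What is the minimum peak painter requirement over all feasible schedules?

5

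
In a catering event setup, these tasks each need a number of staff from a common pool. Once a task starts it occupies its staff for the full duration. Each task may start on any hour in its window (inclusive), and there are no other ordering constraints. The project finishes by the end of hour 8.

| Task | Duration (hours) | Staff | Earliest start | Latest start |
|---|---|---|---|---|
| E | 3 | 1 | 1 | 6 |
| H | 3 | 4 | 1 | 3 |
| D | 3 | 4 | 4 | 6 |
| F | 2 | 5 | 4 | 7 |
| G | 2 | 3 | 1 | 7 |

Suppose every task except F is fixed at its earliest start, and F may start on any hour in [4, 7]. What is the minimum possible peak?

8

F@4: h1:8  h2:8  h3:5  h4:9  h5:9  h6:4  h7:0  h8:0 → peak 9
F@5: h1:8  h2:8  h3:5  h4:4  h5:9  h6:9  h7:0  h8:0 → peak 9
F@6: h1:8  h2:8  h3:5  h4:4  h5:4  h6:9  h7:5  h8:0 → peak 9
F@7: h1:8  h2:8  h3:5  h4:4  h5:4  h6:4  h7:5  h8:5 → peak 8
Best is F@7, peak 8.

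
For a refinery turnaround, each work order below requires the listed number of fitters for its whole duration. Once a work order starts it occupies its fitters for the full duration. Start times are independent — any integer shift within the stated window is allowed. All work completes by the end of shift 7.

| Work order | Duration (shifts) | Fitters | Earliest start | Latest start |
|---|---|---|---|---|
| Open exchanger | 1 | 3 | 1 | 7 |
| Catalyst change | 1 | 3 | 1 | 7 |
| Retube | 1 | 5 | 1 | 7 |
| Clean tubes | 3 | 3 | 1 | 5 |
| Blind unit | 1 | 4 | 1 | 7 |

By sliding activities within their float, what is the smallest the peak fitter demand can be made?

Early-start (Open exchanger@1, Catalyst change@1, Retube@1, Clean tubes@1, Blind unit@1) gives peak 18: s1:18  s2:3  s3:3  s4:0  s5:0  s6:0  s7:0.
Shift Catalyst change→2, Retube→3, Clean tubes→4, Blind unit→7.
Schedule Open exchanger@1, Catalyst change@2, Retube@3, Clean tubes@4, Blind unit@7: s1:3  s2:3  s3:5  s4:3  s5:3  s6:3  s7:4 — peak 5.

5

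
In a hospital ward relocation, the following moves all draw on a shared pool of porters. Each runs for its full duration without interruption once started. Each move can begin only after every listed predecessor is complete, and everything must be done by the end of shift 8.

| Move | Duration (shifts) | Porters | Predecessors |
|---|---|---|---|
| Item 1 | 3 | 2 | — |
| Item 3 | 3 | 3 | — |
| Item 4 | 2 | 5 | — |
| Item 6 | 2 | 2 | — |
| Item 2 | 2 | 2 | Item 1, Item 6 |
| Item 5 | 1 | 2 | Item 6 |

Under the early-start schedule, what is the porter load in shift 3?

At early start, shift 3 has: Item 1, Item 3, Item 5.
Demand: 2 + 3 + 2 = 7.

7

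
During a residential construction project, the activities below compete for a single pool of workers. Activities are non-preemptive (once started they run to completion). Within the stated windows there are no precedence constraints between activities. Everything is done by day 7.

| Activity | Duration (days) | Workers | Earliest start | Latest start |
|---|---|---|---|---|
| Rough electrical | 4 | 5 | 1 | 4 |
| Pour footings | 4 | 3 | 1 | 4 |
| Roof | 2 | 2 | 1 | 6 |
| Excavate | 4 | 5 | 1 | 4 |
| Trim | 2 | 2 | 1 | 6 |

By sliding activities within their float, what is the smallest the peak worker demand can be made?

Early-start (Rough electrical@1, Pour footings@1, Roof@1, Excavate@1, Trim@1) gives peak 17: d1:17  d2:17  d3:13  d4:13  d5:0  d6:0  d7:0.
Shift Excavate→3.
Schedule Rough electrical@1, Pour footings@1, Roof@1, Excavate@3, Trim@1: d1:12  d2:12  d3:13  d4:13  d5:5  d6:5  d7:0 — peak 13.

13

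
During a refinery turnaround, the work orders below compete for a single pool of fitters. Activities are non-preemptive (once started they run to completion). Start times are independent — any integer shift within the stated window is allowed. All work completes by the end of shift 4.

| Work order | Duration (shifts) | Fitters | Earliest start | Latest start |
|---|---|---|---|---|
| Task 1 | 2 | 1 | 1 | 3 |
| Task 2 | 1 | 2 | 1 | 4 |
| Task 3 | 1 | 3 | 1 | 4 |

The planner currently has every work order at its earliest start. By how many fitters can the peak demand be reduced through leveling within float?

Early-start peak: s1:6  s2:1  s3:0  s4:0 ⇒ 6.
Leveled (Task 1@1, Task 2@1, Task 3@3): s1:3  s2:1  s3:3  s4:0 ⇒ 3.
Reduction 6 − 3 = 3.

3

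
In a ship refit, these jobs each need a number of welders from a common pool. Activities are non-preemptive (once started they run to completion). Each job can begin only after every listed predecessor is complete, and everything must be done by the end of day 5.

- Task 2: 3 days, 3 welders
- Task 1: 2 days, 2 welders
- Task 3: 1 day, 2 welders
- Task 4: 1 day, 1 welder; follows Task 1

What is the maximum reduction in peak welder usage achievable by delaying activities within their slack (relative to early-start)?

Early-start peak: d1:7  d2:5  d3:4  d4:0  d5:0 ⇒ 7.
Leveled (Task 2@3, Task 1@1, Task 3@1, Task 4@3): d1:4  d2:2  d3:4  d4:3  d5:3 ⇒ 4.
Reduction 7 − 4 = 3.

3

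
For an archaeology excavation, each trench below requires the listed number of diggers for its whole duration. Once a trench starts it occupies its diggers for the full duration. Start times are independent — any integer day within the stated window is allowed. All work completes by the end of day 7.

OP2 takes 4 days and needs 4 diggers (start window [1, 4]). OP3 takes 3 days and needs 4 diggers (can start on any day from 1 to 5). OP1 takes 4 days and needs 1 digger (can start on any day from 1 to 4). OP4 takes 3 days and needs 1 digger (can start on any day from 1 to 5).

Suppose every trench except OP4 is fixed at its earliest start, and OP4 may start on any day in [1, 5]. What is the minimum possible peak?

OP4@1: d1:10  d2:10  d3:10  d4:5  d5:0  d6:0  d7:0 → peak 10
OP4@2: d1:9  d2:10  d3:10  d4:6  d5:0  d6:0  d7:0 → peak 10
OP4@3: d1:9  d2:9  d3:10  d4:6  d5:1  d6:0  d7:0 → peak 10
OP4@4: d1:9  d2:9  d3:9  d4:6  d5:1  d6:1  d7:0 → peak 9
OP4@5: d1:9  d2:9  d3:9  d4:5  d5:1  d6:1  d7:1 → peak 9
Best is OP4@4, peak 9.

9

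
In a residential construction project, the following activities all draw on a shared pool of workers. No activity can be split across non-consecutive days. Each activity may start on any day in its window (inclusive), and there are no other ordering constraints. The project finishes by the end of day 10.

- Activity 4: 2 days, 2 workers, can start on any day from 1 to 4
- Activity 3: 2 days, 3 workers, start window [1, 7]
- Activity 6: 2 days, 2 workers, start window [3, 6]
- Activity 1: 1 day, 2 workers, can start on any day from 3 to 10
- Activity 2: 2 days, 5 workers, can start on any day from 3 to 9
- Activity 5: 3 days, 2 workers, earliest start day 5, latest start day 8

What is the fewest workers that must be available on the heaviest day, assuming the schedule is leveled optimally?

5

Early-start (Activity 4@1, Activity 3@1, Activity 6@3, Activity 1@3, Activity 2@3, Activity 5@5) gives peak 9: d1:5  d2:5  d3:9  d4:7  d5:2  d6:2  d7:2  d8:0  d9:0  d10:0.
Shift Activity 2→5, Activity 5→7.
Schedule Activity 4@1, Activity 3@1, Activity 6@3, Activity 1@3, Activity 2@5, Activity 5@7: d1:5  d2:5  d3:4  d4:2  d5:5  d6:5  d7:2  d8:2  d9:2  d10:0 — peak 5.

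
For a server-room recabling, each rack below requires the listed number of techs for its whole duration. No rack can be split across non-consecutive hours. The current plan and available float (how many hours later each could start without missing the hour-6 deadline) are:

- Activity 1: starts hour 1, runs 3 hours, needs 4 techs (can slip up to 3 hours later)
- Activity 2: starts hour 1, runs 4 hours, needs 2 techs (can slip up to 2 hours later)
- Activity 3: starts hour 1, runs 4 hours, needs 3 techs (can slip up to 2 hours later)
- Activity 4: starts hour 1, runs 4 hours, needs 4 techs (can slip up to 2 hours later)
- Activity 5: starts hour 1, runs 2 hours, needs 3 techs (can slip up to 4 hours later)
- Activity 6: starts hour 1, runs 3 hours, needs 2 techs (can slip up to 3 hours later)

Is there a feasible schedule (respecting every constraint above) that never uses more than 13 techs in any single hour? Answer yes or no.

Schedule Activity 1@1, Activity 2@1, Activity 3@1, Activity 4@1, Activity 5@5, Activity 6@4: h1:13  h2:13  h3:13  h4:11  h5:5  h6:5 — peak 13 ≤ 13.

yes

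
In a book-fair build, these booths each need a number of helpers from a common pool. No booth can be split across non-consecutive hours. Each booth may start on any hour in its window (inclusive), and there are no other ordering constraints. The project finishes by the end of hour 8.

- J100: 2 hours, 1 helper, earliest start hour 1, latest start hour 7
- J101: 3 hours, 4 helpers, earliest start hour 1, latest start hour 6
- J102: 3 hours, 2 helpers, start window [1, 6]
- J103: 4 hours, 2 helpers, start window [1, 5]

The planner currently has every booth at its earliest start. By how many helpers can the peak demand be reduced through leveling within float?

5

Early-start peak: h1:9  h2:9  h3:8  h4:2  h5:0  h6:0  h7:0  h8:0 ⇒ 9.
Leveled (J100@1, J101@6, J102@3, J103@1): h1:3  h2:3  h3:4  h4:4  h5:2  h6:4  h7:4  h8:4 ⇒ 4.
Reduction 9 − 4 = 5.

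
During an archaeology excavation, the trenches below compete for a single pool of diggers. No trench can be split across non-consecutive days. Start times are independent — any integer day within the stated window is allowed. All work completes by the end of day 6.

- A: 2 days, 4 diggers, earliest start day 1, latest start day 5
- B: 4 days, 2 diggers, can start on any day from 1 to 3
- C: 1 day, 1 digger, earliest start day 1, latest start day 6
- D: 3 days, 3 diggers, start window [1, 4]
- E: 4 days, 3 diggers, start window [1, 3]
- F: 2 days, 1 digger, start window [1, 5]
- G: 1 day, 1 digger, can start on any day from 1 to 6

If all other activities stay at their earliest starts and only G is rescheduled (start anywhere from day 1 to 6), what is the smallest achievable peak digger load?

G@1: d1:15  d2:13  d3:8  d4:5  d5:0  d6:0 → peak 15
G@2: d1:14  d2:14  d3:8  d4:5  d5:0  d6:0 → peak 14
G@3: d1:14  d2:13  d3:9  d4:5  d5:0  d6:0 → peak 14
G@4: d1:14  d2:13  d3:8  d4:6  d5:0  d6:0 → peak 14
G@5: d1:14  d2:13  d3:8  d4:5  d5:1  d6:0 → peak 14
G@6: d1:14  d2:13  d3:8  d4:5  d5:0  d6:1 → peak 14
Best is G@2, peak 14.

14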